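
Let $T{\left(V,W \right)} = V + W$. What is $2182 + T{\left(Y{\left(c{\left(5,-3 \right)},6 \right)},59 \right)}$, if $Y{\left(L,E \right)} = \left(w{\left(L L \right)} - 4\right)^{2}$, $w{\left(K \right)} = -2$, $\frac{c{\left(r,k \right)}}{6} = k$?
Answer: $2277$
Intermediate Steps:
$c{\left(r,k \right)} = 6 k$
$Y{\left(L,E \right)} = 36$ ($Y{\left(L,E \right)} = \left(-2 - 4\right)^{2} = \left(-6\right)^{2} = 36$)
$2182 + T{\left(Y{\left(c{\left(5,-3 \right)},6 \right)},59 \right)} = 2182 + \left(36 + 59\right) = 2182 + 95 = 2277$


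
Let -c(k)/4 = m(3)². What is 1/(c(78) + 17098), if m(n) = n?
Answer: 1/17062 ≈ 5.8610e-5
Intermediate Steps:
c(k) = -36 (c(k) = -4*3² = -4*9 = -36)
1/(c(78) + 17098) = 1/(-36 + 17098) = 1/17062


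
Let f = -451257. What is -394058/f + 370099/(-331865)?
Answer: -36235706273/149756404305 ≈ -0.24196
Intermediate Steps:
-394058/f + 370099/(-331865) = -394058/(-451257) + 370099/(-331865) = -394058*(-1/451257) + 370099*(-1/331865) = 394058/451257 - 370099/331865 = -36235706273/149756404305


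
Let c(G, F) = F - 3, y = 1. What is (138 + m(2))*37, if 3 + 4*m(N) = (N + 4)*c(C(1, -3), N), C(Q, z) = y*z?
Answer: 20091/4 ≈ 5022.8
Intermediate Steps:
C(Q, z) = z (C(Q, z) = 1*z = z)
c(G, F) = -3 + F
m(N) = -¾ + (-3 + N)*(4 + N)/4 (m(N) = -¾ + ((N + 4)*(-3 + N))/4 = -¾ + ((4 + N)*(-3 + N))/4 = -¾ + ((-3 + N)*(4 + N))/4 = -¾ + (-3 + N)*(4 + N)/4)
(138 + m(2))*37 = (138 + (-15/4 + (¼)*2 + (¼)*2²))*37 = (138 + (-15/4 + ½ + (¼)*4))*37 = (138 + (-15/4 + ½ + 1))*37 = (138 - 9/4)*37 = (543/4)*37 = 20091/4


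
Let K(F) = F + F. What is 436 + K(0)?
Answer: 436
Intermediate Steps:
K(F) = 2*F
436 + K(0) = 436 + 2*0 = 436 + 0 = 436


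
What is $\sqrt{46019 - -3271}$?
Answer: $\sqrt{49290} \approx 222.01$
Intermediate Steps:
$\sqrt{46019 - -3271} = \sqrt{46019 + \left(-4531 + 7802\right)} = \sqrt{46019 + 3271} = \sqrt{49290}$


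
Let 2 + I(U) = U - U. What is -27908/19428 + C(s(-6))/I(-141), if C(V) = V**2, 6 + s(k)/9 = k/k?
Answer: -9849379/9714 ≈ -1013.9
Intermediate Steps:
s(k) = -45 (s(k) = -54 + 9*(k/k) = -54 + 9*1 = -54 + 9 = -45)
I(U) = -2 (I(U) = -2 + (U - U) = -2 + 0 = -2)
-27908/19428 + C(s(-6))/I(-141) = -27908/19428 + (-45)**2/(-2) = -27908*1/19428 + 2025*(-1/2) = -6977/4857 - 2025/2 = -9849379/9714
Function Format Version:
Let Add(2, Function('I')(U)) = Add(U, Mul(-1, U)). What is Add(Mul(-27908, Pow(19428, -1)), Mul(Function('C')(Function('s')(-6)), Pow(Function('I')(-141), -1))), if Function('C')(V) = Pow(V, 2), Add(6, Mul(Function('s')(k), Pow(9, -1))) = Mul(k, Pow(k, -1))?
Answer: Rational(-9849379, 9714) ≈ -1013.9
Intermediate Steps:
Function('s')(k) = -45 (Function('s')(k) = Add(-54, Mul(9, Mul(k, Pow(k, -1)))) = Add(-54, Mul(9, 1)) = Add(-54, 9) = -45)
Function('I')(U) = -2 (Function('I')(U) = Add(-2, Add(U, Mul(-1, U))) = Add(-2, 0) = -2)
Add(Mul(-27908, Pow(19428, -1)), Mul(Function('C')(Function('s')(-6)), Pow(Function('I')(-141), -1))) = Add(Mul(-27908, Pow(19428, -1)), Mul(Pow(-45, 2), Pow(-2, -1))) = Add(Mul(-27908, Rational(1, 19428)), Mul(2025, Rational(-1, 2))) = Add(Rational(-6977, 4857), Rational(-2025, 2)) = Rational(-9849379, 9714)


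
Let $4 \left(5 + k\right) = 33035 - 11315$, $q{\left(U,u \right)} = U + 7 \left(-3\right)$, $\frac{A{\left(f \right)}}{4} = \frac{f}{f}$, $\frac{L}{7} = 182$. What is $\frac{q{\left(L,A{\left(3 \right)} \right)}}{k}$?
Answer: $\frac{179}{775} \approx 0.23097$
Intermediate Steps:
$L = 1274$ ($L = 7 \cdot 182 = 1274$)
$A{\left(f \right)} = 4$ ($A{\left(f \right)} = 4 \frac{f}{f} = 4 \cdot 1 = 4$)
$q{\left(U,u \right)} = -21 + U$ ($q{\left(U,u \right)} = U - 21 = -21 + U$)
$k = 5425$ ($k = -5 + \frac{33035 - 11315}{4} = -5 + \frac{1}{4} \cdot 21720 = -5 + 5430 = 5425$)
$\frac{q{\left(L,A{\left(3 \right)} \right)}}{k} = \frac{-21 + 1274}{5425} = 1253 \cdot \frac{1}{5425} = \frac{179}{775}$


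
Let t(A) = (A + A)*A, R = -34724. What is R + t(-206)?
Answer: 50148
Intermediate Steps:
t(A) = 2*A² (t(A) = (2*A)*A = 2*A²)
R + t(-206) = -34724 + 2*(-206)² = -34724 + 2*42436 = -34724 + 84872 = 50148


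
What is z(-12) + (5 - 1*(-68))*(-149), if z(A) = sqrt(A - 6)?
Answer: -10877 + 3*I*sqrt(2) ≈ -10877.0 + 4.2426*I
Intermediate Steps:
z(A) = sqrt(-6 + A)
z(-12) + (5 - 1*(-68))*(-149) = sqrt(-6 - 12) + (5 - 1*(-68))*(-149) = sqrt(-18) + (5 + 68)*(-149) = 3*I*sqrt(2) + 73*(-149) = 3*I*sqrt(2) - 10877 = -10877 + 3*I*sqrt(2)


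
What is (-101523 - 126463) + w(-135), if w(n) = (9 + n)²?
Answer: -212110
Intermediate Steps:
(-101523 - 126463) + w(-135) = (-101523 - 126463) + (9 - 135)² = -227986 + (-126)² = -227986 + 15876 = -212110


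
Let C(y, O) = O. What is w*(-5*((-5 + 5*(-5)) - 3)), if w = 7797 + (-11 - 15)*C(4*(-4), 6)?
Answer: 1260765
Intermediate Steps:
w = 7641 (w = 7797 + (-11 - 15)*6 = 7797 - 26*6 = 7797 - 156 = 7641)
w*(-5*((-5 + 5*(-5)) - 3)) = 7641*(-5*((-5 + 5*(-5)) - 3)) = 7641*(-5*((-5 - 25) - 3)) = 7641*(-5*(-30 - 3)) = 7641*(-5*(-33)) = 7641*165 = 1260765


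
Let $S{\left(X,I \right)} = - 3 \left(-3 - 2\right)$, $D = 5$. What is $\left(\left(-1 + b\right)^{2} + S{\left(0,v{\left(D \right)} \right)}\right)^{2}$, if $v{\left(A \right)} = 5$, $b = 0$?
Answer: $256$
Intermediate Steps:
$S{\left(X,I \right)} = 15$ ($S{\left(X,I \right)} = \left(-3\right) \left(-5\right) = 15$)
$\left(\left(-1 + b\right)^{2} + S{\left(0,v{\left(D \right)} \right)}\right)^{2} = \left(\left(-1 + 0\right)^{2} + 15\right)^{2} = \left(\left(-1\right)^{2} + 15\right)^{2} = \left(1 + 15\right)^{2} = 16^{2} = 256$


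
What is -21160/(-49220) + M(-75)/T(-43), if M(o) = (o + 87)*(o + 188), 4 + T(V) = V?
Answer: -142930/5029 ≈ -28.421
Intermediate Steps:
T(V) = -4 + V
M(o) = (87 + o)*(188 + o)
-21160/(-49220) + M(-75)/T(-43) = -21160/(-49220) + (16356 + (-75)² + 275*(-75))/(-4 - 43) = -21160*(-1/49220) + (16356 + 5625 - 20625)/(-47) = 46/107 + 1356*(-1/47) = 46/107 - 1356/47 = -142930/5029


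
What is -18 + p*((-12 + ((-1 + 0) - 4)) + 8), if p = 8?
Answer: -90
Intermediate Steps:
-18 + p*((-12 + ((-1 + 0) - 4)) + 8) = -18 + 8*((-12 + ((-1 + 0) - 4)) + 8) = -18 + 8*((-12 + (-1 - 4)) + 8) = -18 + 8*((-12 - 5) + 8) = -18 + 8*(-17 + 8) = -18 + 8*(-9) = -18 - 72 = -90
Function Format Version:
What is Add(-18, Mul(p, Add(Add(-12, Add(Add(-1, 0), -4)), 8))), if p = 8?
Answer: -90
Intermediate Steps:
Add(-18, Mul(p, Add(Add(-12, Add(Add(-1, 0), -4)), 8))) = Add(-18, Mul(8, Add(Add(-12, Add(Add(-1, 0), -4)), 8))) = Add(-18, Mul(8, Add(Add(-12, Add(-1, -4)), 8))) = Add(-18, Mul(8, Add(Add(-12, -5), 8))) = Add(-18, Mul(8, Add(-17, 8))) = Add(-18, Mul(8, -9)) = Add(-18, -72) = -90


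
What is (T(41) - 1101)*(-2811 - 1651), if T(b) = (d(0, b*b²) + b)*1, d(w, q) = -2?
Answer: 4738644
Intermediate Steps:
T(b) = -2 + b (T(b) = (-2 + b)*1 = -2 + b)
(T(41) - 1101)*(-2811 - 1651) = ((-2 + 41) - 1101)*(-2811 - 1651) = (39 - 1101)*(-4462) = -1062*(-4462) = 4738644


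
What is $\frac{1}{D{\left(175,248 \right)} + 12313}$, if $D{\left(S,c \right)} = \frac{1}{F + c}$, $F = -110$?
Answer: $\frac{138}{1699195} \approx 8.1215 \cdot 10^{-5}$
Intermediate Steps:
$D{\left(S,c \right)} = \frac{1}{-110 + c}$
$\frac{1}{D{\left(175,248 \right)} + 12313} = \frac{1}{\frac{1}{-110 + 248} + 12313} = \frac{1}{\frac{1}{138} + 12313} = \frac{1}{\frac{1699195}{138}} = \frac{138}{1699195}$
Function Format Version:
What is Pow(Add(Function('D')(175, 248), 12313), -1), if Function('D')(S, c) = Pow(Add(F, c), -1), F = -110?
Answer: Rational(138, 1699195) ≈ 8.1215e-5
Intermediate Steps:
Function('D')(S, c) = Pow(Add(-110, c), -1)
Pow(Add(Function('D')(175, 248), 12313), -1) = Pow(Add(Pow(Add(-110, 248), -1), 12313), -1) = Pow(Add(Pow(138, -1), 12313), -1) = Pow(Add(Rational(1, 138), 12313), -1) = Pow(Rational(1699195, 138), -1) = Rational(138, 1699195)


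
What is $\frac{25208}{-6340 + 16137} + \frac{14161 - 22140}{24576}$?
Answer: $\frac{541341545}{240771072} \approx 2.2484$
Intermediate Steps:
$\frac{25208}{-6340 + 16137} + \frac{14161 - 22140}{24576} = \frac{25208}{9797} - \frac{7979}{24576} = \frac{541341545}{240771072}$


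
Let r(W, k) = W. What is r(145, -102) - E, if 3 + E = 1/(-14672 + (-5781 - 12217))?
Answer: 4835161/32670 ≈ 148.00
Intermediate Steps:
E = -98011/32670 (E = -3 + 1/(-14672 + (-5781 - 12217)) = -3 + 1/(-14672 - 17998) = -3 + 1/(-32670) = -3 - 1/32670 = -98011/32670 ≈ -3.0000)
r(145, -102) - E = 145 - 1*(-98011/32670) = 145 + 98011/32670 = 4835161/32670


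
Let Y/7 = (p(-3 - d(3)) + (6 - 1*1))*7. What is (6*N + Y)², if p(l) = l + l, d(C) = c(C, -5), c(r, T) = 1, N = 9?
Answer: 8649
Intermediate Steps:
d(C) = 1
p(l) = 2*l
Y = -147 (Y = 7*((2*(-3 - 1*1) + (6 - 1*1))*7) = 7*((2*(-3 - 1) + (6 - 1))*7) = 7*((2*(-4) + 5)*7) = 7*((-8 + 5)*7) = 7*(-3*7) = 7*(-21) = -147)
(6*N + Y)² = (6*9 - 147)² = (54 - 147)² = (-93)² = 8649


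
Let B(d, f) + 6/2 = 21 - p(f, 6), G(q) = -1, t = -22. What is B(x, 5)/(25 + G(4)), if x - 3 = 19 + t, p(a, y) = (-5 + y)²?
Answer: 17/24 ≈ 0.70833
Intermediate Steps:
x = 0 (x = 3 + (19 - 22) = 3 - 3 = 0)
B(d, f) = 17 (B(d, f) = -3 + (21 - (-5 + 6)²) = -3 + (21 - 1*1²) = -3 + (21 - 1*1) = -3 + (21 - 1) = -3 + 20 = 17)
B(x, 5)/(25 + G(4)) = 17/(25 - 1) = 17/24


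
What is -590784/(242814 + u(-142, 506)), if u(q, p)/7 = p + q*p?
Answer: 6154/2673 ≈ 2.3023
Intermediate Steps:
u(q, p) = 7*p + 7*p*q (u(q, p) = 7*(p + q*p) = 7*(p + p*q) = 7*p + 7*p*q)
-590784/(242814 + u(-142, 506)) = -590784/(242814 + 7*506*(1 - 142)) = -590784/(242814 + 7*506*(-141)) = -590784/(242814 - 499422) = -590784/(-256608) = -590784*(-1/256608) = 6154/2673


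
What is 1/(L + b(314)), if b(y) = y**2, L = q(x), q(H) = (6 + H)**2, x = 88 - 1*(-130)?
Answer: 1/148772 ≈ 6.7217e-6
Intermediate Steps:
x = 218 (x = 88 + 130 = 218)
L = 50176 (L = (6 + 218)**2 = 224**2 = 50176)
1/(L + b(314)) = 1/(50176 + 314**2) = 1/(50176 + 98596) = 1/148772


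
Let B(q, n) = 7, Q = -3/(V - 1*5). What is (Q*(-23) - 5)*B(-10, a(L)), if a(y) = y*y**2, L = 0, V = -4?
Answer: -266/3 ≈ -88.667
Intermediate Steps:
Q = 1/3 (Q = -3/(-4 - 1*5) = -3/(-4 - 5) = -3/(-9) = -3*(-1/9) = 1/3 ≈ 0.33333)
a(y) = y**3
(Q*(-23) - 5)*B(-10, a(L)) = ((1/3)*(-23) - 5)*7 = (-23/3 - 5)*7 = -38/3*7 = -266/3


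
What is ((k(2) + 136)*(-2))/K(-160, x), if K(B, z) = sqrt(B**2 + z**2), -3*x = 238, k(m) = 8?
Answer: -432*sqrt(71761)/71761 ≈ -1.6126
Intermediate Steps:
x = -238/3 (x = -1/3*238 = -238/3 ≈ -79.333)
((k(2) + 136)*(-2))/K(-160, x) = ((8 + 136)*(-2))/(sqrt((-160)**2 + (-238/3)**2)) = (144*(-2))/(sqrt(25600 + 56644/9)) = -288*3*sqrt(71761)/143522 = -432*sqrt(71761)/71761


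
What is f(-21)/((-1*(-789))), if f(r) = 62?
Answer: 62/789 ≈ 0.078580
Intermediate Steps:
f(-21)/((-1*(-789))) = 62/((-1*(-789))) = 62/789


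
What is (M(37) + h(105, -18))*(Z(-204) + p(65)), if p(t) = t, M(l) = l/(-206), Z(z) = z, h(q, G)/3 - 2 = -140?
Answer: 11859619/206 ≈ 57571.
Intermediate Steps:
h(q, G) = -414 (h(q, G) = 6 + 3*(-140) = 6 - 420 = -414)
M(l) = -l/206 (M(l) = l*(-1/206) = -l/206)
(M(37) + h(105, -18))*(Z(-204) + p(65)) = (-1/206*37 - 414)*(-204 + 65) = (-37/206 - 414)*(-139) = -85321/206*(-139) = 11859619/206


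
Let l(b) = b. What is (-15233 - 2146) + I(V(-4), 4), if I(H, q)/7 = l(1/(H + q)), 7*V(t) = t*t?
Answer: -764627/44 ≈ -17378.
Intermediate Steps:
V(t) = t²/7 (V(t) = (t*t)/7 = t²/7)
I(H, q) = 7/(H + q)
(-15233 - 2146) + I(V(-4), 4) = (-15233 - 2146) + 7/((⅐)*(-4)² + 4) = -17379 + 7/((⅐)*16 + 4) = -17379 + 7/(16/7 + 4) = -17379 + 7/(44/7) = -17379 + 7*(7/44) = -17379 + 49/44 = -764627/44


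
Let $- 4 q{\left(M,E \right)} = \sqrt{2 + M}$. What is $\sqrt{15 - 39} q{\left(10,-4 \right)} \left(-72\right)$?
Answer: $216 i \sqrt{2} \approx 305.47 i$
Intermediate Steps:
$q{\left(M,E \right)} = - \frac{\sqrt{2 + M}}{4}$
$\sqrt{15 - 39} q{\left(10,-4 \right)} \left(-72\right) = \sqrt{15 - 39} \left(- \frac{\sqrt{2 + 10}}{4}\right) \left(-72\right) = \sqrt{-24} \left(- \frac{\sqrt{12}}{4}\right) \left(-72\right) = 2 i \sqrt{6} \left(- \frac{2 \sqrt{3}}{4}\right) \left(-72\right) = 2 i \sqrt{6} \left(- \frac{\sqrt{3}}{2}\right) \left(-72\right) = - 3 i \sqrt{2} \left(-72\right) = 216 i \sqrt{2}$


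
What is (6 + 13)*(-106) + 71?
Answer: -1943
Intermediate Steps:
(6 + 13)*(-106) + 71 = 19*(-106) + 71 = -2014 + 71 = -1943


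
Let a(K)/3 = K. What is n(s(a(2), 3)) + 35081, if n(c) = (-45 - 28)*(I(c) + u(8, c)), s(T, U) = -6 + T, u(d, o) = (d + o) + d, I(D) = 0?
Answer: 33913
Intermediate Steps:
a(K) = 3*K
u(d, o) = o + 2*d
n(c) = -1168 - 73*c (n(c) = (-45 - 28)*(0 + (c + 2*8)) = -73*(0 + (c + 16)) = -73*(0 + (16 + c)) = -73*(16 + c) = -1168 - 73*c)
n(s(a(2), 3)) + 35081 = (-1168 - 73*(-6 + 3*2)) + 35081 = (-1168 - 73*(-6 + 6)) + 35081 = (-1168 - 73*0) + 35081 = (-1168 + 0) + 35081 = -1168 + 35081 = 33913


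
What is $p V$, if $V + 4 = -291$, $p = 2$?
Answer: $-590$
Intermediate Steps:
$V = -295$ ($V = -4 - 291 = -295$)
$p V = 2 \left(-295\right) = -590$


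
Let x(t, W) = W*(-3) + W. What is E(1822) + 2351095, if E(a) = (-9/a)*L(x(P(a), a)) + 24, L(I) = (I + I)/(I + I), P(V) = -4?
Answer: 4283738809/1822 ≈ 2.3511e+6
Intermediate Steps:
x(t, W) = -2*W (x(t, W) = -3*W + W = -2*W)
L(I) = 1 (L(I) = (2*I)/((2*I)) = (2*I)*(1/(2*I)) = 1)
E(a) = 24 - 9/a (E(a) = -9/a*1 + 24 = -9/a + 24 = 24 - 9/a)
E(1822) + 2351095 = (24 - 9/1822) + 2351095 = 43719/1822 + 2351095 = 4283738809/1822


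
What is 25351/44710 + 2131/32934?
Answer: 232546711/368119785 ≈ 0.63171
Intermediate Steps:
25351/44710 + 2131/32934 = 232546711/368119785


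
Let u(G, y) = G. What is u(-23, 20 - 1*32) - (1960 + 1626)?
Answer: -3609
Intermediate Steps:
u(-23, 20 - 1*32) - (1960 + 1626) = -23 - (1960 + 1626) = -23 - 1*3586 = -23 - 3586 = -3609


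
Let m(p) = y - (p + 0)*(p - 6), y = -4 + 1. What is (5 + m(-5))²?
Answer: 2809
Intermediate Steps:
y = -3
m(p) = -3 - p*(-6 + p) (m(p) = -3 - (p + 0)*(p - 6) = -3 - p*(-6 + p))
(5 + m(-5))² = (5 + (-3 - 1*(-5)² + 6*(-5)))² = (5 + (-3 - 1*25 - 30))² = (5 + (-3 - 25 - 30))² = (5 - 58)² = (-53)² = 2809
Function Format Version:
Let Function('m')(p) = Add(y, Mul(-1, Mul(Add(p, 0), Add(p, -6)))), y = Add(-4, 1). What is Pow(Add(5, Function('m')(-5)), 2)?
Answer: 2809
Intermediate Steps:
y = -3
Function('m')(p) = Add(-3, Mul(-1, p, Add(-6, p))) (Function('m')(p) = Add(-3, Mul(-1, Mul(Add(p, 0), Add(p, -6)))) = Add(-3, Mul(-1, Mul(p, Add(-6, p)))) = Add(-3, Mul(-1, p, Add(-6, p))))
Pow(Add(5, Function('m')(-5)), 2) = Pow(Add(5, Add(-3, Mul(-1, Pow(-5, 2)), Mul(6, -5))), 2) = Pow(Add(5, Add(-3, Mul(-1, 25), -30)), 2) = Pow(Add(5, Add(-3, -25, -30)), 2) = Pow(Add(5, -58), 2) = Pow(-53, 2) = 2809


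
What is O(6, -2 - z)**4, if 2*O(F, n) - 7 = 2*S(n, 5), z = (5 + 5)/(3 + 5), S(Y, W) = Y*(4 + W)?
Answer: 112550881/256 ≈ 4.3965e+5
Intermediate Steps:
z = 5/4 (z = 10/8 = 10*(1/8) = 5/4 ≈ 1.2500)
O(F, n) = 7/2 + 9*n (O(F, n) = 7/2 + (2*(n*(4 + 5)))/2 = 7/2 + (2*(n*9))/2 = 7/2 + (2*(9*n))/2 = 7/2 + (18*n)/2 = 7/2 + 9*n)
O(6, -2 - z)**4 = (7/2 + 9*(-2 - 1*5/4))**4 = (7/2 + 9*(-2 - 5/4))**4 = (7/2 + 9*(-13/4))**4 = (7/2 - 117/4)**4 = (-103/4)**4 = 112550881/256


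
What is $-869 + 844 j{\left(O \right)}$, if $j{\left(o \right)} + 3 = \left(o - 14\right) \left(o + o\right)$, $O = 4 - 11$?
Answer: $244735$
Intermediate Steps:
$O = -7$ ($O = 4 - 11 = -7$)
$j{\left(o \right)} = -3 + 2 o \left(-14 + o\right)$ ($j{\left(o \right)} = -3 + \left(o - 14\right) \left(o + o\right) = -3 + \left(-14 + o\right) 2 o = -3 + 2 o \left(-14 + o\right)$)
$-869 + 844 j{\left(O \right)} = -869 + 844 \left(-3 - -196 + 2 \left(-7\right)^{2}\right) = -869 + 844 \left(-3 + 196 + 2 \cdot 49\right) = -869 + 844 \left(-3 + 196 + 98\right) = -869 + 844 \cdot 291 = -869 + 245604 = 244735$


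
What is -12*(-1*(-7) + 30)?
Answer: -444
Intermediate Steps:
-12*(-1*(-7) + 30) = -12*(7 + 30) = -12*37 = -444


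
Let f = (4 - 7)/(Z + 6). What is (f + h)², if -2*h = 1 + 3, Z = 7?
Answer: 841/169 ≈ 4.9763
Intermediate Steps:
f = -3/13 (f = (4 - 7)/(7 + 6) = -3/13 ≈ -0.23077)
h = -2 (h = -(1 + 3)/2 = -½*4 = -2)
(f + h)² = (-3/13 - 2)² = (-29/13)² = 841/169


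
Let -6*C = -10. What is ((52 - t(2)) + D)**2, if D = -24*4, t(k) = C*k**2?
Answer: 23104/9 ≈ 2567.1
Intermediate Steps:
C = 5/3 (C = -1/6*(-10) = 5/3 ≈ 1.6667)
t(k) = 5*k**2/3
D = -96
((52 - t(2)) + D)**2 = ((52 - 5*2**2/3) - 96)**2 = ((52 - 5*4/3) - 96)**2 = ((52 - 1*20/3) - 96)**2 = ((52 - 20/3) - 96)**2 = (136/3 - 96)**2 = (-152/3)**2 = 23104/9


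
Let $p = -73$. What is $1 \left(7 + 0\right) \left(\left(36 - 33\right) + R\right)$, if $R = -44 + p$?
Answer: $-798$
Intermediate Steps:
$R = -117$ ($R = -44 - 73 = -117$)
$1 \left(7 + 0\right) \left(\left(36 - 33\right) + R\right) = 1 \left(7 + 0\right) \left(\left(36 - 33\right) - 117\right) = 1 \cdot 7 \left(3 - 117\right) = 7 \left(-114\right) = -798$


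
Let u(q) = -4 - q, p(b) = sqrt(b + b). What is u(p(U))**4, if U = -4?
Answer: -448 + 256*I*sqrt(2) ≈ -448.0 + 362.04*I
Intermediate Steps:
p(b) = sqrt(2)*sqrt(b) (p(b) = sqrt(2*b) = sqrt(2)*sqrt(b))
u(p(U))**4 = (-4 - sqrt(2)*sqrt(-4))**4 = (-4 - sqrt(2)*2*I)**4 = (-4 - 2*I*sqrt(2))**4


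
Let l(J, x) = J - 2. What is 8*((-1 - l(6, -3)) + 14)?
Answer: 72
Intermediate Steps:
l(J, x) = -2 + J
8*((-1 - l(6, -3)) + 14) = 8*((-1 - (-2 + 6)) + 14) = 8*((-1 - 1*4) + 14) = 8*((-1 - 4) + 14) = 8*(-5 + 14) = 8*9 = 72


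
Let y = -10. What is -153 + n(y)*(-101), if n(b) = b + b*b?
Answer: -9243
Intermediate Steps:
n(b) = b + b²
-153 + n(y)*(-101) = -153 - 10*(1 - 10)*(-101) = -153 - 10*(-9)*(-101) = -153 + 90*(-101) = -153 - 9090 = -9243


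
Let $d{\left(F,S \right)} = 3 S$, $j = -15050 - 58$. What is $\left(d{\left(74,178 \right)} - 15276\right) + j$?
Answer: $-29850$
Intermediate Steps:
$j = -15108$
$\left(d{\left(74,178 \right)} - 15276\right) + j = \left(3 \cdot 178 - 15276\right) - 15108 = \left(534 - 15276\right) - 15108 = -14742 - 15108 = -29850$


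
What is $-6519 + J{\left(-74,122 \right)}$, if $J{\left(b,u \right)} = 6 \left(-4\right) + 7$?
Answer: $-6536$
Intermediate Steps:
$J{\left(b,u \right)} = -17$ ($J{\left(b,u \right)} = -24 + 7 = -17$)
$-6519 + J{\left(-74,122 \right)} = -6519 - 17 = -6536$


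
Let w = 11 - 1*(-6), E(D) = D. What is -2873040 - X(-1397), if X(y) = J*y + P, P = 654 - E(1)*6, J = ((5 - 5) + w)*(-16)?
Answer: -3253672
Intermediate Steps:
w = 17 (w = 11 + 6 = 17)
J = -272 (J = ((5 - 5) + 17)*(-16) = (0 + 17)*(-16) = 17*(-16) = -272)
P = 648 (P = 654 - 6 = 648)
X(y) = 648 - 272*y (X(y) = -272*y + 648 = 648 - 272*y)
-2873040 - X(-1397) = -2873040 - (648 - 272*(-1397)) = -2873040 - (648 + 379984) = -2873040 - 1*380632 = -2873040 - 380632 = -3253672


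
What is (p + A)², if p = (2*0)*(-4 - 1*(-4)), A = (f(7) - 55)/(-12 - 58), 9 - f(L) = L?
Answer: 2809/4900 ≈ 0.57327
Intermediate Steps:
f(L) = 9 - L
A = 53/70 (A = ((9 - 1*7) - 55)/(-12 - 58) = ((9 - 7) - 55)/(-70) = (2 - 55)*(-1/70) = -53*(-1/70) = 53/70 ≈ 0.75714)
p = 0 (p = 0*(-4 + 4) = 0*0 = 0)
(p + A)² = (0 + 53/70)² = (53/70)² = 2809/4900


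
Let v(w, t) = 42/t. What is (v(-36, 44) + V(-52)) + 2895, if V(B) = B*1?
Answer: 62567/22 ≈ 2844.0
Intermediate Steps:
V(B) = B
(v(-36, 44) + V(-52)) + 2895 = (42/44 - 52) + 2895 = (42*(1/44) - 52) + 2895 = (21/22 - 52) + 2895 = -1123/22 + 2895 = 62567/22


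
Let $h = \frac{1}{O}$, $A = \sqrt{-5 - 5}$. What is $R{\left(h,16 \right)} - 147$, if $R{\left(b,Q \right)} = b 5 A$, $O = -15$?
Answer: $-147 - \frac{i \sqrt{10}}{3} \approx -147.0 - 1.0541 i$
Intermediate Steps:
$A = i \sqrt{10}$ ($A = \sqrt{-10} = i \sqrt{10} \approx 3.1623 i$)
$h = - \frac{1}{15}$ ($h = \frac{1}{-15} = - \frac{1}{15} \approx -0.066667$)
$R{\left(b,Q \right)} = 5 i b \sqrt{10}$ ($R{\left(b,Q \right)} = b 5 i \sqrt{10} = 5 b i \sqrt{10} = 5 i b \sqrt{10}$)
$R{\left(h,16 \right)} - 147 = 5 i \left(- \frac{1}{15}\right) \sqrt{10} - 147 = - \frac{i \sqrt{10}}{3} - 147 = -147 - \frac{i \sqrt{10}}{3}$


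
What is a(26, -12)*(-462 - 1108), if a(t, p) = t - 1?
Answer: -39250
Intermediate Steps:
a(t, p) = -1 + t
a(26, -12)*(-462 - 1108) = (-1 + 26)*(-462 - 1108) = 25*(-1570) = -39250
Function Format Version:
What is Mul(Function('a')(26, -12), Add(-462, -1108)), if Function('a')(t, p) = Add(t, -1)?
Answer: -39250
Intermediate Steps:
Function('a')(t, p) = Add(-1, t)
Mul(Function('a')(26, -12), Add(-462, -1108)) = Mul(Add(-1, 26), Add(-462, -1108)) = Mul(25, -1570) = -39250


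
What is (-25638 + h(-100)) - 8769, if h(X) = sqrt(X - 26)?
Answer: -34407 + 3*I*sqrt(14) ≈ -34407.0 + 11.225*I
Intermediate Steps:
h(X) = sqrt(-26 + X)
(-25638 + h(-100)) - 8769 = (-25638 + sqrt(-26 - 100)) - 8769 = (-25638 + sqrt(-126)) - 8769 = (-25638 + 3*I*sqrt(14)) - 8769 = -34407 + 3*I*sqrt(14)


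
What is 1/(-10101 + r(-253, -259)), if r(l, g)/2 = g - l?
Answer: -1/10113 ≈ -9.8883e-5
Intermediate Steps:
r(l, g) = -2*l + 2*g (r(l, g) = 2*(g - l) = -2*l + 2*g)
1/(-10101 + r(-253, -259)) = 1/(-10101 + (-2*(-253) + 2*(-259))) = 1/(-10101 + (506 - 518)) = 1/(-10101 - 12) = 1/(-10113) = -1/10113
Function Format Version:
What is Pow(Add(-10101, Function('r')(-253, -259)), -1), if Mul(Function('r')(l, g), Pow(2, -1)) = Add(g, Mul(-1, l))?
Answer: Rational(-1, 10113) ≈ -9.8883e-5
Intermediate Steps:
Function('r')(l, g) = Add(Mul(-2, l), Mul(2, g)) (Function('r')(l, g) = Mul(2, Add(g, Mul(-1, l))) = Add(Mul(-2, l), Mul(2, g)))
Pow(Add(-10101, Function('r')(-253, -259)), -1) = Pow(Add(-10101, Add(Mul(-2, -253), Mul(2, -259))), -1) = Pow(Add(-10101, Add(506, -518)), -1) = Pow(Add(-10101, -12), -1) = Pow(-10113, -1) = Rational(-1, 10113)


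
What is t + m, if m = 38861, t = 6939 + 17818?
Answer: 63618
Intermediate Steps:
t = 24757
t + m = 24757 + 38861 = 63618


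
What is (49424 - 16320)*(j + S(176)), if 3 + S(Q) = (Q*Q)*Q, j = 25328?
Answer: 181313951504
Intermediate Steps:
S(Q) = -3 + Q³ (S(Q) = -3 + (Q*Q)*Q = -3 + Q²*Q = -3 + Q³)
(49424 - 16320)*(j + S(176)) = (49424 - 16320)*(25328 + (-3 + 176³)) = 33104*(25328 + (-3 + 5451776)) = 33104*(25328 + 5451773) = 33104*5477101 = 181313951504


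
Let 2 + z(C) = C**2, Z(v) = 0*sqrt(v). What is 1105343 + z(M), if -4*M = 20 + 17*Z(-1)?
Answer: 1105366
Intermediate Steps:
Z(v) = 0
M = -5 (M = -(20 + 17*0)/4 = -(20 + 0)/4 = -1/4*20 = -5)
z(C) = -2 + C**2
1105343 + z(M) = 1105343 + (-2 + (-5)**2) = 1105343 + (-2 + 25) = 1105343 + 23 = 1105366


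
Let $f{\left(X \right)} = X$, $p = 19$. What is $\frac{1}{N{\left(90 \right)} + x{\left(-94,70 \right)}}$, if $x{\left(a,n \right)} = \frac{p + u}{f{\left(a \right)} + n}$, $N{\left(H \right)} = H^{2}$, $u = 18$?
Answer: $\frac{24}{194363} \approx 0.00012348$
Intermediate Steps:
$x{\left(a,n \right)} = \frac{37}{a + n}$ ($x{\left(a,n \right)} = \frac{19 + 18}{a + n} = \frac{37}{a + n}$)
$\frac{1}{N{\left(90 \right)} + x{\left(-94,70 \right)}} = \frac{1}{90^{2} + \frac{37}{-94 + 70}} = \frac{1}{8100 + \frac{37}{-24}} = \frac{1}{8100 + 37 \left(- \frac{1}{24}\right)} = \frac{1}{8100 - \frac{37}{24}} = \frac{1}{\frac{194363}{24}} = \frac{24}{194363}$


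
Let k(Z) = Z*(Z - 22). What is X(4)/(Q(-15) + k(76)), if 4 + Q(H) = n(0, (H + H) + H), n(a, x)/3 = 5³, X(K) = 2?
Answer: 2/4475 ≈ 0.00044693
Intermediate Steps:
k(Z) = Z*(-22 + Z)
n(a, x) = 375 (n(a, x) = 3*5³ = 3*125 = 375)
Q(H) = 371 (Q(H) = -4 + 375 = 371)
X(4)/(Q(-15) + k(76)) = 2/(371 + 76*(-22 + 76)) = 2/(371 + 76*54) = 2/(371 + 4104) = 2/4475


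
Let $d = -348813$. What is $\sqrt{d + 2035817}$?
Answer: $2 \sqrt{421751} \approx 1298.8$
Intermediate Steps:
$\sqrt{d + 2035817} = \sqrt{-348813 + 2035817} = \sqrt{1687004} = 2 \sqrt{421751}$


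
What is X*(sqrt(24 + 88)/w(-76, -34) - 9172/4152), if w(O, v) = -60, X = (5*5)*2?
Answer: -57325/519 - 10*sqrt(7)/3 ≈ -119.27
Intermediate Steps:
X = 50 (X = 25*2 = 50)
X*(sqrt(24 + 88)/w(-76, -34) - 9172/4152) = 50*(sqrt(24 + 88)/(-60) - 9172/4152) = 50*(sqrt(112)*(-1/60) - 9172*1/4152) = 50*((4*sqrt(7))*(-1/60) - 2293/1038) = 50*(-sqrt(7)/15 - 2293/1038) = 50*(-2293/1038 - sqrt(7)/15) = -57325/519 - 10*sqrt(7)/3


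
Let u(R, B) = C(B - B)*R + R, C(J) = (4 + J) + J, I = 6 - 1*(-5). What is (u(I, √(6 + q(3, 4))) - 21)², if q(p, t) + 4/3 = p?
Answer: 1156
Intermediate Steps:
q(p, t) = -4/3 + p
I = 11 (I = 6 + 5 = 11)
C(J) = 4 + 2*J
u(R, B) = 5*R (u(R, B) = (4 + 2*(B - B))*R + R = (4 + 2*0)*R + R = (4 + 0)*R + R = 4*R + R = 5*R)
(u(I, √(6 + q(3, 4))) - 21)² = (5*11 - 21)² = (55 - 21)² = 34² = 1156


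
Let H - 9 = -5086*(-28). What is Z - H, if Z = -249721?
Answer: -392138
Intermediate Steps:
H = 142417 (H = 9 - 5086*(-28) = 9 + 142408 = 142417)
Z - H = -249721 - 1*142417 = -249721 - 142417 = -392138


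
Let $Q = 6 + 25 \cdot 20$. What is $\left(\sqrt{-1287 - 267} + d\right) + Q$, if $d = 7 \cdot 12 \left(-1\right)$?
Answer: $422 + i \sqrt{1554} \approx 422.0 + 39.421 i$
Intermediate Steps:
$d = -84$ ($d = 84 \left(-1\right) = -84$)
$Q = 506$ ($Q = 6 + 500 = 506$)
$\left(\sqrt{-1287 - 267} + d\right) + Q = \left(\sqrt{-1287 - 267} - 84\right) + 506 = \left(\sqrt{-1554} - 84\right) + 506 = \left(i \sqrt{1554} - 84\right) + 506 = \left(-84 + i \sqrt{1554}\right) + 506 = 422 + i \sqrt{1554}$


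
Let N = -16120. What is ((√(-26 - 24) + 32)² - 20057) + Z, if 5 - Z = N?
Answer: -2958 + 320*I*√2 ≈ -2958.0 + 452.55*I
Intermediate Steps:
Z = 16125 (Z = 5 - 1*(-16120) = 5 + 16120 = 16125)
((√(-26 - 24) + 32)² - 20057) + Z = ((√(-26 - 24) + 32)² - 20057) + 16125 = ((√(-50) + 32)² - 20057) + 16125 = ((5*I*√2 + 32)² - 20057) + 16125 = ((32 + 5*I*√2)² - 20057) + 16125 = (-20057 + (32 + 5*I*√2)²) + 16125 = -3932 + (32 + 5*I*√2)²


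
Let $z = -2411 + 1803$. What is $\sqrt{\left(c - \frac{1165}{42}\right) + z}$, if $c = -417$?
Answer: $\frac{i \sqrt{1857030}}{42} \approx 32.446 i$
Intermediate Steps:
$z = -608$
$\sqrt{\left(c - \frac{1165}{42}\right) + z} = \sqrt{\left(-417 - \frac{1165}{42}\right) - 608} = \sqrt{- \frac{18679}{42} - 608} = \sqrt{- \frac{44215}{42}} = \frac{i \sqrt{1857030}}{42}$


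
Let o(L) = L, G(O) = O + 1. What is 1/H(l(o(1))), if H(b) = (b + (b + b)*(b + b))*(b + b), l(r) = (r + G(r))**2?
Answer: 1/5994 ≈ 0.00016683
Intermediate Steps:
G(O) = 1 + O
l(r) = (1 + 2*r)**2 (l(r) = (r + (1 + r))**2 = (1 + 2*r)**2)
H(b) = 2*b*(b + 4*b**2) (H(b) = (b + (2*b)*(2*b))*(2*b) = (b + 4*b**2)*(2*b) = 2*b*(b + 4*b**2))
1/H(l(o(1))) = 1/(((1 + 2*1)**2)**2*(2 + 8*(1 + 2*1)**2)) = 1/(((1 + 2)**2)**2*(2 + 8*(1 + 2)**2)) = 1/((3**2)**2*(2 + 8*3**2)) = 1/(9**2*(2 + 8*9)) = 1/(81*(2 + 72)) = 1/(81*74) = 1/5994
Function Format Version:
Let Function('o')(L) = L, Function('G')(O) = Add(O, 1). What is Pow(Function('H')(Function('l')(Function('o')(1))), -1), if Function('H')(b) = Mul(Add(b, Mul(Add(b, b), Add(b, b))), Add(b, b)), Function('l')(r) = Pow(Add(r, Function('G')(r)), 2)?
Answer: Rational(1, 5994) ≈ 0.00016683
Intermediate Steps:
Function('G')(O) = Add(1, O)
Function('l')(r) = Pow(Add(1, Mul(2, r)), 2) (Function('l')(r) = Pow(Add(r, Add(1, r)), 2) = Pow(Add(1, Mul(2, r)), 2))
Function('H')(b) = Mul(2, b, Add(b, Mul(4, Pow(b, 2)))) (Function('H')(b) = Mul(Add(b, Mul(Mul(2, b), Mul(2, b))), Mul(2, b)) = Mul(Add(b, Mul(4, Pow(b, 2))), Mul(2, b)) = Mul(2, b, Add(b, Mul(4, Pow(b, 2)))))
Pow(Function('H')(Function('l')(Function('o')(1))), -1) = Pow(Mul(Pow(Pow(Add(1, Mul(2, 1)), 2), 2), Add(2, Mul(8, Pow(Add(1, Mul(2, 1)), 2)))), -1) = Pow(Mul(Pow(Pow(Add(1, 2), 2), 2), Add(2, Mul(8, Pow(Add(1, 2), 2)))), -1) = Pow(Mul(Pow(Pow(3, 2), 2), Add(2, Mul(8, Pow(3, 2)))), -1) = Pow(Mul(Pow(9, 2), Add(2, Mul(8, 9))), -1) = Pow(Mul(81, Add(2, 72)), -1) = Pow(Mul(81, 74), -1) = Pow(5994, -1) = Rational(1, 5994)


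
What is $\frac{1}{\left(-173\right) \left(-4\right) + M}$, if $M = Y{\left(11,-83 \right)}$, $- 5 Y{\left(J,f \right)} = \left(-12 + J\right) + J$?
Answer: $\frac{1}{690} \approx 0.0014493$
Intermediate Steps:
$Y{\left(J,f \right)} = \frac{12}{5} - \frac{2 J}{5}$ ($Y{\left(J,f \right)} = - \frac{\left(-12 + J\right) + J}{5} = - \frac{-12 + 2 J}{5} = \frac{12}{5} - \frac{2 J}{5}$)
$M = -2$ ($M = \frac{12}{5} - \frac{22}{5} = -2$)
$\frac{1}{\left(-173\right) \left(-4\right) + M} = \frac{1}{\left(-173\right) \left(-4\right) - 2} = \frac{1}{692 - 2} = \frac{1}{690}$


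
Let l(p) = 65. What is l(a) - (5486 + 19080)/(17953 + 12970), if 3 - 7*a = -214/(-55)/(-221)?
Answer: 1985429/30923 ≈ 64.206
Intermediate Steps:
a = 36679/85085 (a = 3/7 - (-214/(-55))/(7*(-221)) = 3/7 - (-214*(-1/55))*(-1)/(7*221) = 3/7 - 214*(-1)/(385*221) = 3/7 - ⅐*(-214/12155) = 3/7 + 214/85085 = 36679/85085 ≈ 0.43109)
l(a) - (5486 + 19080)/(17953 + 12970) = 65 - (5486 + 19080)/(17953 + 12970) = 65 - 24566/30923 = 1985429/30923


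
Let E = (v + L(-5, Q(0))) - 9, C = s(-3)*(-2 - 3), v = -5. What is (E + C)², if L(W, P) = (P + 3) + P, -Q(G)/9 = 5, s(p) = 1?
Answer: 11236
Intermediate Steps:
Q(G) = -45 (Q(G) = -9*5 = -45)
L(W, P) = 3 + 2*P (L(W, P) = (3 + P) + P = 3 + 2*P)
C = -5 (C = 1*(-2 - 3) = 1*(-5) = -5)
E = -101 (E = (-5 + (3 + 2*(-45))) - 9 = (-5 + (3 - 90)) - 9 = (-5 - 87) - 9 = -92 - 9 = -101)
(E + C)² = (-101 - 5)² = (-106)² = 11236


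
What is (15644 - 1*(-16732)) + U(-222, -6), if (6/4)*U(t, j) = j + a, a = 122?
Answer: 97360/3 ≈ 32453.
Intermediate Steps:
U(t, j) = 244/3 + 2*j/3 (U(t, j) = 2*(j + 122)/3 = 2*(122 + j)/3 = 244/3 + 2*j/3)
(15644 - 1*(-16732)) + U(-222, -6) = (15644 - 1*(-16732)) + (244/3 + (⅔)*(-6)) = (15644 + 16732) + (244/3 - 4) = 32376 + 232/3 = 97360/3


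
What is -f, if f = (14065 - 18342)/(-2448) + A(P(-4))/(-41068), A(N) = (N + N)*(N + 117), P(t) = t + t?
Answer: -44979287/25133616 ≈ -1.7896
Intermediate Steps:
P(t) = 2*t
A(N) = 2*N*(117 + N) (A(N) = (2*N)*(117 + N) = 2*N*(117 + N))
f = 44979287/25133616 (f = (14065 - 18342)/(-2448) + (2*(2*(-4))*(117 + 2*(-4)))/(-41068) = -4277*(-1/2448) + (2*(-8)*(117 - 8))*(-1/41068) = 4277/2448 + (2*(-8)*109)*(-1/41068) = 4277/2448 - 1744*(-1/41068) = 4277/2448 + 436/10267 = 44979287/25133616 ≈ 1.7896)
-f = -1*44979287/25133616 = -44979287/25133616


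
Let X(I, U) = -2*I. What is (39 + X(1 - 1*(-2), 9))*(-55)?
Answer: -1815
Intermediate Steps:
(39 + X(1 - 1*(-2), 9))*(-55) = (39 - 2*(1 - 1*(-2)))*(-55) = (39 - 2*(1 + 2))*(-55) = (39 - 2*3)*(-55) = (39 - 6)*(-55) = 33*(-55) = -1815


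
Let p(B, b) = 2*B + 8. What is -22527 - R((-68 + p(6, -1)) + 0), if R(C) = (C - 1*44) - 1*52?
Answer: -22383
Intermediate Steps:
p(B, b) = 8 + 2*B
R(C) = -96 + C (R(C) = (C - 44) - 52 = (-44 + C) - 52 = -96 + C)
-22527 - R((-68 + p(6, -1)) + 0) = -22527 - (-96 + ((-68 + (8 + 2*6)) + 0)) = -22527 - (-96 + ((-68 + (8 + 12)) + 0)) = -22527 - (-96 + ((-68 + 20) + 0)) = -22527 - (-96 + (-48 + 0)) = -22527 - (-96 - 48) = -22527 - 1*(-144) = -22527 + 144 = -22383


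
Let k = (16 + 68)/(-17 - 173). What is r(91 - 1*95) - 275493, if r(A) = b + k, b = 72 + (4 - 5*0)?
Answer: -26164657/95 ≈ -2.7542e+5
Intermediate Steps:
k = -42/95 (k = 84/(-190) = 84*(-1/190) = -42/95 ≈ -0.44211)
b = 76 (b = 72 + (4 + 0) = 72 + 4 = 76)
r(A) = 7178/95 (r(A) = 76 - 42/95 = 7178/95)
r(91 - 1*95) - 275493 = 7178/95 - 275493 = -26164657/95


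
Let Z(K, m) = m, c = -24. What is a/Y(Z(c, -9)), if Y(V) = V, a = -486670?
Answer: 486670/9 ≈ 54074.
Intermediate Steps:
a/Y(Z(c, -9)) = -486670/(-9) = -486670*(-1/9) = 486670/9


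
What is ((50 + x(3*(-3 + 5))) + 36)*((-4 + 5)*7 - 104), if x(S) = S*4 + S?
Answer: -11252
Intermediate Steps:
x(S) = 5*S (x(S) = 4*S + S = 5*S)
((50 + x(3*(-3 + 5))) + 36)*((-4 + 5)*7 - 104) = ((50 + 5*(3*(-3 + 5))) + 36)*((-4 + 5)*7 - 104) = ((50 + 5*(3*2)) + 36)*(1*7 - 104) = ((50 + 5*6) + 36)*(7 - 104) = ((50 + 30) + 36)*(-97) = (80 + 36)*(-97) = 116*(-97) = -11252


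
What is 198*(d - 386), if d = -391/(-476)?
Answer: -1067715/14 ≈ -76265.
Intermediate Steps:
d = 23/28 (d = -391*(-1/476) = 23/28 ≈ 0.82143)
198*(d - 386) = 198*(23/28 - 386) = 198*(-10785/28) = -1067715/14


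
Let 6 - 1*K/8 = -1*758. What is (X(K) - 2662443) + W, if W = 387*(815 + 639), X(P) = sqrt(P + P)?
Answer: -2099745 + 8*sqrt(191) ≈ -2.0996e+6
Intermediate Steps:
K = 6112 (K = 48 - (-8)*758 = 48 - 8*(-758) = 48 + 6064 = 6112)
X(P) = sqrt(2)*sqrt(P) (X(P) = sqrt(2*P) = sqrt(2)*sqrt(P))
W = 562698 (W = 387*1454 = 562698)
(X(K) - 2662443) + W = (sqrt(2)*sqrt(6112) - 2662443) + 562698 = (sqrt(2)*(4*sqrt(382)) - 2662443) + 562698 = (8*sqrt(191) - 2662443) + 562698 = (-2662443 + 8*sqrt(191)) + 562698 = -2099745 + 8*sqrt(191)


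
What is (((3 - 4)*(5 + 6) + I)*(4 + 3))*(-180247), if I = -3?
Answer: 17664206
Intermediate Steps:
(((3 - 4)*(5 + 6) + I)*(4 + 3))*(-180247) = (((3 - 4)*(5 + 6) - 3)*(4 + 3))*(-180247) = ((-1*11 - 3)*7)*(-180247) = ((-11 - 3)*7)*(-180247) = -14*7*(-180247) = -98*(-180247) = 17664206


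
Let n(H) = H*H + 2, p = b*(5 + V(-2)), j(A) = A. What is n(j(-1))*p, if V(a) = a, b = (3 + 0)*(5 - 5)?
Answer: 0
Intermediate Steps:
b = 0 (b = 3*0 = 0)
p = 0 (p = 0*(5 - 2) = 0*3 = 0)
n(H) = 2 + H² (n(H) = H² + 2 = 2 + H²)
n(j(-1))*p = (2 + (-1)²)*0 = (2 + 1)*0 = 3*0 = 0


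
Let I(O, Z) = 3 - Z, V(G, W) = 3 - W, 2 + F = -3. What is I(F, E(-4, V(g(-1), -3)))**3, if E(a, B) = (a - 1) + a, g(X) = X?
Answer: 1728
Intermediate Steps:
F = -5 (F = -2 - 3 = -5)
E(a, B) = -1 + 2*a (E(a, B) = (-1 + a) + a = -1 + 2*a)
I(F, E(-4, V(g(-1), -3)))**3 = (3 - (-1 + 2*(-4)))**3 = (3 - (-1 - 8))**3 = (3 - 1*(-9))**3 = (3 + 9)**3 = 12**3 = 1728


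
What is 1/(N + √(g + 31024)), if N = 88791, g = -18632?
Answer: 88791/7883829289 - 2*√3098/7883829289 ≈ 1.1248e-5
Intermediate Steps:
1/(N + √(g + 31024)) = 1/(88791 + √(-18632 + 31024)) = 1/(88791 + √12392) = 1/(88791 + 2*√3098)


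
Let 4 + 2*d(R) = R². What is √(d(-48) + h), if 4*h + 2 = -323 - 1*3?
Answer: 2*√267 ≈ 32.680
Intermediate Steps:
h = -82 (h = -½ + (-323 - 1*3)/4 = -½ + (-323 - 3)/4 = -½ + (¼)*(-326) = -½ - 163/2 = -82)
d(R) = -2 + R²/2
√(d(-48) + h) = √((-2 + (½)*(-48)²) - 82) = √((-2 + (½)*2304) - 82) = √((-2 + 1152) - 82) = √(1150 - 82) = √1068 = 2*√267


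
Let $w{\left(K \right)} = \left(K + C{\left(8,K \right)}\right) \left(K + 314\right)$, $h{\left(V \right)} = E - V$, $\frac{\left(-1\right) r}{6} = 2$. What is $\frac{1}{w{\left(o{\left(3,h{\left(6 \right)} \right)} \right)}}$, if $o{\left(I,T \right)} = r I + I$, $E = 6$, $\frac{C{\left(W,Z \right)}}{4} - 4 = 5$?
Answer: $\frac{1}{843} \approx 0.0011862$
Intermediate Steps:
$r = -12$ ($r = \left(-6\right) 2 = -12$)
$C{\left(W,Z \right)} = 36$ ($C{\left(W,Z \right)} = 16 + 4 \cdot 5 = 16 + 20 = 36$)
$h{\left(V \right)} = 6 - V$
$o{\left(I,T \right)} = - 11 I$ ($o{\left(I,T \right)} = - 12 I + I = - 11 I$)
$w{\left(K \right)} = \left(36 + K\right) \left(314 + K\right)$ ($w{\left(K \right)} = \left(K + 36\right) \left(K + 314\right) = \left(36 + K\right) \left(314 + K\right)$)
$\frac{1}{w{\left(o{\left(3,h{\left(6 \right)} \right)} \right)}} = \frac{1}{11304 + \left(\left(-11\right) 3\right)^{2} + 350 \left(\left(-11\right) 3\right)} = \frac{1}{11304 + \left(-33\right)^{2} + 350 \left(-33\right)} = \frac{1}{11304 + 1089 - 11550} = \frac{1}{843}$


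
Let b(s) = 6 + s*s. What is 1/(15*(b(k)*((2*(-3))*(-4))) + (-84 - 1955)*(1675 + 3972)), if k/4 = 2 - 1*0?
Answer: -1/11489033 ≈ -8.7040e-8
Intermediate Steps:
k = 8 (k = 4*(2 - 1*0) = 4*(2 + 0) = 4*2 = 8)
b(s) = 6 + s**2
1/(15*(b(k)*((2*(-3))*(-4))) + (-84 - 1955)*(1675 + 3972)) = 1/(15*((6 + 8**2)*((2*(-3))*(-4))) + (-84 - 1955)*(1675 + 3972)) = 1/(15*((6 + 64)*(-6*(-4))) - 2039*5647) = 1/(15*(70*24) - 11514233) = 1/(15*1680 - 11514233) = 1/(25200 - 11514233) = 1/(-11489033) = -1/11489033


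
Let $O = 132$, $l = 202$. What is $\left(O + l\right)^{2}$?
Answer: $111556$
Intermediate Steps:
$\left(O + l\right)^{2} = \left(132 + 202\right)^{2} = 334^{2} = 111556$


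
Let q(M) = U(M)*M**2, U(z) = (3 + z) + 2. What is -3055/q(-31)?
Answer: 235/1922 ≈ 0.12227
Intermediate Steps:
U(z) = 5 + z
q(M) = M**2*(5 + M) (q(M) = (5 + M)*M**2 = M**2*(5 + M))
-3055/q(-31) = -3055*1/(961*(5 - 31)) = -3055/(961*(-26)) = -3055/(-24986) = -3055*(-1/24986) = 235/1922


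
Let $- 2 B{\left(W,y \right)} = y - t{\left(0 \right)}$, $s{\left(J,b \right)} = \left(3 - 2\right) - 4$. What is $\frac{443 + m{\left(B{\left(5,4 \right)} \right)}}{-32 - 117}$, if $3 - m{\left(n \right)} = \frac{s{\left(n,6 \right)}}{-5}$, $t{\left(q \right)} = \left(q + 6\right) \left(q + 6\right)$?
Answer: $- \frac{2227}{745} \approx -2.9893$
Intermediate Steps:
$t{\left(q \right)} = \left(6 + q\right)^{2}$ ($t{\left(q \right)} = \left(6 + q\right) \left(6 + q\right) = \left(6 + q\right)^{2}$)
$s{\left(J,b \right)} = -3$ ($s{\left(J,b \right)} = 1 - 4 = -3$)
$B{\left(W,y \right)} = 18 - \frac{y}{2}$ ($B{\left(W,y \right)} = - \frac{y - \left(6 + 0\right)^{2}}{2} = - \frac{y - 6^{2}}{2} = - \frac{y - 36}{2} = - \frac{-36 + y}{2} = 18 - \frac{y}{2}$)
$m{\left(n \right)} = \frac{12}{5}$ ($m{\left(n \right)} = 3 - - \frac{3}{-5} = 3 - \left(-3\right) \left(- \frac{1}{5}\right) = 3 - \frac{3}{5} = \frac{12}{5}$)
$\frac{443 + m{\left(B{\left(5,4 \right)} \right)}}{-32 - 117} = \frac{443 + \frac{12}{5}}{-32 - 117} = \frac{2227}{5 \left(-149\right)} = \frac{2227}{5} \left(- \frac{1}{149}\right) = - \frac{2227}{745}$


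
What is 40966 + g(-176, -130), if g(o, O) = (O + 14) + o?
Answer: 40674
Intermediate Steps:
g(o, O) = 14 + O + o (g(o, O) = (14 + O) + o = 14 + O + o)
40966 + g(-176, -130) = 40966 + (14 - 130 - 176) = 40966 - 292 = 40674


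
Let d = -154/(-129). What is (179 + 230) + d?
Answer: 52915/129 ≈ 410.19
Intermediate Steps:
d = 154/129 (d = -154*(-1/129) = 154/129 ≈ 1.1938)
(179 + 230) + d = (179 + 230) + 154/129 = 409 + 154/129 = 52915/129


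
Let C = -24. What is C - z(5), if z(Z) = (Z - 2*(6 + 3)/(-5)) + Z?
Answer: -188/5 ≈ -37.600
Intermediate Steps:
z(Z) = 18/5 + 2*Z (z(Z) = (Z - 2*9*(-⅕)) + Z = (Z - 18*(-⅕)) + Z = (Z + 18/5) + Z = (18/5 + Z) + Z = 18/5 + 2*Z)
C - z(5) = -24 - (18/5 + 2*5) = -24 - (18/5 + 10) = -24 - 1*68/5 = -24 - 68/5 = -188/5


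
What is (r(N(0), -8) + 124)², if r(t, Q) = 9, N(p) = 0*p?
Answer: 17689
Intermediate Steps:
N(p) = 0
(r(N(0), -8) + 124)² = (9 + 124)² = 133² = 17689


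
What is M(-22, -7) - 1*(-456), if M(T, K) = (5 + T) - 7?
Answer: 432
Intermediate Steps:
M(T, K) = -2 + T
M(-22, -7) - 1*(-456) = (-2 - 22) - 1*(-456) = -24 + 456 = 432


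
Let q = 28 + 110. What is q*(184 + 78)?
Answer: 36156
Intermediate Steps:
q = 138
q*(184 + 78) = 138*(184 + 78) = 138*262 = 36156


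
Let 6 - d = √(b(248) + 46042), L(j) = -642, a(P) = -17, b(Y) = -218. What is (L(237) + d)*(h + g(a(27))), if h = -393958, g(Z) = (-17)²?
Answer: 250373484 + 6298704*√179 ≈ 3.3464e+8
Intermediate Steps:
g(Z) = 289
d = 6 - 16*√179 (d = 6 - √(-218 + 46042) = 6 - √45824 = 6 - 16*√179 ≈ -208.07)
(L(237) + d)*(h + g(a(27))) = (-642 + (6 - 16*√179))*(-393958 + 289) = (-636 - 16*√179)*(-393669) = 250373484 + 6298704*√179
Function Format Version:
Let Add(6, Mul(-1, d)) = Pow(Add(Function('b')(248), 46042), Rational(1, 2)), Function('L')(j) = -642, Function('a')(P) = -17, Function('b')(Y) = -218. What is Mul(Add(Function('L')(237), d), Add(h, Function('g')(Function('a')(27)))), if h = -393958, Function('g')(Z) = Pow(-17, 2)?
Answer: Add(250373484, Mul(6298704, Pow(179, Rational(1, 2)))) ≈ 3.3464e+8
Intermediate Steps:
Function('g')(Z) = 289
d = Add(6, Mul(-16, Pow(179, Rational(1, 2)))) (d = Add(6, Mul(-1, Pow(Add(-218, 46042), Rational(1, 2)))) = Add(6, Mul(-1, Pow(45824, Rational(1, 2)))) = Add(6, Mul(-1, Mul(16, Pow(179, Rational(1, 2))))) = Add(6, Mul(-16, Pow(179, Rational(1, 2)))) ≈ -208.07)
Mul(Add(Function('L')(237), d), Add(h, Function('g')(Function('a')(27)))) = Mul(Add(-642, Add(6, Mul(-16, Pow(179, Rational(1, 2))))), Add(-393958, 289)) = Mul(Add(-636, Mul(-16, Pow(179, Rational(1, 2)))), -393669) = Add(250373484, Mul(6298704, Pow(179, Rational(1, 2))))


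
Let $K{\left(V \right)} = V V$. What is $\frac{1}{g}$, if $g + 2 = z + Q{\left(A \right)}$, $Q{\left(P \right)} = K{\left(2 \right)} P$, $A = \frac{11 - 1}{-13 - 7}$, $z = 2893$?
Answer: $\frac{1}{2889} \approx 0.00034614$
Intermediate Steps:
$K{\left(V \right)} = V^{2}$
$A = - \frac{1}{2}$ ($A = \frac{10}{-20} = 10 \left(- \frac{1}{20}\right) = - \frac{1}{2} \approx -0.5$)
$Q{\left(P \right)} = 4 P$ ($Q{\left(P \right)} = 2^{2} P = 4 P$)
$g = 2889$ ($g = -2 + \left(2893 + 4 \left(- \frac{1}{2}\right)\right) = -2 + \left(2893 - 2\right) = -2 + 2891 = 2889$)
$\frac{1}{g} = \frac{1}{2889}$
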